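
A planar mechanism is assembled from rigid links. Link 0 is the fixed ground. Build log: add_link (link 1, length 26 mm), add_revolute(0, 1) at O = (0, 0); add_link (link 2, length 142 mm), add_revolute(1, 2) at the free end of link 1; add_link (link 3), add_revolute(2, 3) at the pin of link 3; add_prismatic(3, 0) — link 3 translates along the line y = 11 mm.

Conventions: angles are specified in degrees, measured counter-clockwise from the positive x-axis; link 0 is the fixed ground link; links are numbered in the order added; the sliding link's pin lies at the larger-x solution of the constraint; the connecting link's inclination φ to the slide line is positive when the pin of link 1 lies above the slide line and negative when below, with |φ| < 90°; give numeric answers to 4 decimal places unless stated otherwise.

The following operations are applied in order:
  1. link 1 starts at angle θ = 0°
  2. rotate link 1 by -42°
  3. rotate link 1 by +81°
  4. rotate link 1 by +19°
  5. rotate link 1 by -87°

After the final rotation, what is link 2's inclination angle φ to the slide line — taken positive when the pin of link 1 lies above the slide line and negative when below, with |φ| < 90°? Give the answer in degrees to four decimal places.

geometry: r = 26 mm, L = 142 mm, e = 11 mm; θ starts at 0°
rotate link 1 by -42°: θ ← 0° -42° = -42°
rotate link 1 by +81°: θ ← -42° +81° = 39°
rotate link 1 by +19°: θ ← 39° +19° = 58°
rotate link 1 by -87°: θ ← 58° -87° = -29°
h = r sin θ − e = -12.605050 − 11 = -23.605050
sin φ = h / L = -23.605050 / 142 = -0.16623275
φ = arcsin(-0.16623275) = -9.568855°

-9.5689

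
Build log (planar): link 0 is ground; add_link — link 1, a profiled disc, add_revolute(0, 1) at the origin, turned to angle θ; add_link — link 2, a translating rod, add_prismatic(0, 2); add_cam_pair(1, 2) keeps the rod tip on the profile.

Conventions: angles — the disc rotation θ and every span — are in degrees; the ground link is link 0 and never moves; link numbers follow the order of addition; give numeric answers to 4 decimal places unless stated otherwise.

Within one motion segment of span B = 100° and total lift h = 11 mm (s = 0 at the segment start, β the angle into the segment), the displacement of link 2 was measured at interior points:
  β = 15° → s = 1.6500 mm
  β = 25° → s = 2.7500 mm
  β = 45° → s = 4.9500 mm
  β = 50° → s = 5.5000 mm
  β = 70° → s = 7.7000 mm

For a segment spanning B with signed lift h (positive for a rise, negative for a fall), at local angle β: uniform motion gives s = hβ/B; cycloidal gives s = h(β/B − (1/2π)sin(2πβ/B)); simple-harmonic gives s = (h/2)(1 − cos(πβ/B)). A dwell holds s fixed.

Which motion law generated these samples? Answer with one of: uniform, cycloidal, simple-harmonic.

candidates at β/B = r: uniform s = h·r (linear in β); cycloidal s = h·(r − sin(2πr)/(2π)); simple-harmonic s = (h/2)(1 − cos(πr))
β=15°: printed 1.6500 | uniform 1.6500, cycloidal 0.2337, simple-harmonic 0.5995
β=25°: printed 2.7500 | uniform 2.7500, cycloidal 0.9993, simple-harmonic 1.6109
β=45°: printed 4.9500 | uniform 4.9500, cycloidal 4.4090, simple-harmonic 4.6396
β=50°: printed 5.5000 | uniform 5.5000, cycloidal 5.5000, simple-harmonic 5.5000
β=70°: printed 7.7000 | uniform 7.7000, cycloidal 9.3650, simple-harmonic 8.7328
only one law matches every sample → uniform

uniform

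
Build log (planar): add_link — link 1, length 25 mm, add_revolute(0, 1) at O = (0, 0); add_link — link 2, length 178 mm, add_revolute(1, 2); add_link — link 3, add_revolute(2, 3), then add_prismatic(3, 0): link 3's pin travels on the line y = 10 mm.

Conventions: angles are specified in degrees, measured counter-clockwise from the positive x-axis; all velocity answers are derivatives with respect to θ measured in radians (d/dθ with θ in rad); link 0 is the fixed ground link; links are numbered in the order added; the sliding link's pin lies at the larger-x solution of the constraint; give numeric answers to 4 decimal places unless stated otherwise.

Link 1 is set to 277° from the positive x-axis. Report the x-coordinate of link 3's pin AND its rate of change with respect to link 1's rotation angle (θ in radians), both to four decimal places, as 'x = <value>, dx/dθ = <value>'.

geometry: r = 25 mm, L = 178 mm, e = 10 mm
crank pin P = (r cos θ, r sin θ) = (3.046734, -24.813654)
h = r sin θ − e = -24.813654 − 10 = -34.813654
x = r cos θ + √(L² − h²) = 3.046734 + 174.562337 = 177.609071
dx/dθ = −r sin θ − h·r cos θ/√(L² − h²) (θ in radians; h = -34.813654) = 25.421276

x = 177.6091, dx/dθ = 25.4213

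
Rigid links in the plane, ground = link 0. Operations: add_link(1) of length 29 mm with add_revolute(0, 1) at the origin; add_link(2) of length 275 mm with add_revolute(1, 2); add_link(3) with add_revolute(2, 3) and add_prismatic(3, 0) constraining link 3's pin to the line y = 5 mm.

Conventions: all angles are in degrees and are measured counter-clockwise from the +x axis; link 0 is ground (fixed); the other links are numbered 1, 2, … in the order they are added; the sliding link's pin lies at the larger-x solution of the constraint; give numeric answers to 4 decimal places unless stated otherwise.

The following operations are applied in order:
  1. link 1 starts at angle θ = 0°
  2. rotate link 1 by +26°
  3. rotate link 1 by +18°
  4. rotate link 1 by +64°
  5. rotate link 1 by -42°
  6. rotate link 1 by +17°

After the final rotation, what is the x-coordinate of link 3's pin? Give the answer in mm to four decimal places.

geometry: r = 29 mm, L = 275 mm, e = 5 mm; θ starts at 0°
rotate link 1 by +26°: θ ← 0° +26° = 26°
rotate link 1 by +18°: θ ← 26° +18° = 44°
rotate link 1 by +64°: θ ← 44° +64° = 108°
rotate link 1 by -42°: θ ← 108° -42° = 66°
rotate link 1 by +17°: θ ← 66° +17° = 83°
crank pin P = (r cos θ, r sin θ) = (3.534211, 28.783838)
h = r sin θ − e = 28.783838 − 5 = 23.783838
x = r cos θ + √(L² − h²) = 3.534211 + 273.969577 = 277.503788

277.5038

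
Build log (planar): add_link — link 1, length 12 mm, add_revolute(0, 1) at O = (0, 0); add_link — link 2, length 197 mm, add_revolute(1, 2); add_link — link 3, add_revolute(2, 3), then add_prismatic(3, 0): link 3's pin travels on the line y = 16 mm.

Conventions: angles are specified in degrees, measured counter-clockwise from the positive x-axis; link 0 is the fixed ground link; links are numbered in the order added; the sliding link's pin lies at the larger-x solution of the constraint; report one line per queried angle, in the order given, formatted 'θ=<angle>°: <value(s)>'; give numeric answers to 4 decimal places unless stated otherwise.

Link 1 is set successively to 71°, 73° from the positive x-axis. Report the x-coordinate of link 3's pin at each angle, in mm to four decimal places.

geometry: r = 12 mm, L = 197 mm, e = 16 mm
θ=71°: crank pin P = (r cos θ, r sin θ) = (3.906818, 11.346223)
θ=71°: h = r sin θ − e = 11.346223 − 16 = -4.653777
θ=71°: x = r cos θ + √(L² − h²) = 3.906818 + 196.945024 = 200.851842
θ=73°: crank pin P = (r cos θ, r sin θ) = (3.508460, 11.475657)
θ=73°: h = r sin θ − e = 11.475657 − 16 = -4.524343
θ=73°: x = r cos θ + √(L² − h²) = 3.508460 + 196.948040 = 200.456500

θ=71°: 200.8518
θ=73°: 200.4565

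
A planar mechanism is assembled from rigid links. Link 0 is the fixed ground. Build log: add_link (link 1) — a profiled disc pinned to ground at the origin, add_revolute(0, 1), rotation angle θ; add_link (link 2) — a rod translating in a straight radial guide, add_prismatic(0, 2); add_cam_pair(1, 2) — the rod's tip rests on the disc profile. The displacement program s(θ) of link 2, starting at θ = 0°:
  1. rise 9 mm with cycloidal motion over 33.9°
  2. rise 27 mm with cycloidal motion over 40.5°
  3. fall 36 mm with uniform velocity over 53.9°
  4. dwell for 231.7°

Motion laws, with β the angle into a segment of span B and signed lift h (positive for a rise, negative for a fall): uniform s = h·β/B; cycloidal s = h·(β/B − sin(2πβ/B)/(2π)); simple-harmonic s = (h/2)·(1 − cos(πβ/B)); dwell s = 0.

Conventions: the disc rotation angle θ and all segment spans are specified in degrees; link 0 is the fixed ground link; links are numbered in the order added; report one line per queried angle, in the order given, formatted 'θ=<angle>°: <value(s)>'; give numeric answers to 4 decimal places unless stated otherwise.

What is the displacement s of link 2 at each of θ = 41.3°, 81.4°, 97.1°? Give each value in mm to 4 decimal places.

seg 1 [0°–33.9°] cycloidal, h=9: full span → s += 9 → s = 9.0000
seg 2 [33.9°–74.4°] cycloidal, h=27: θ=41.3° here. β=7.4, B=40.5. 27·(0.1827 − sin(2π·0.1827)/(2π)) = 1.0145 → s = 10.0145
seg 2 [33.9°–74.4°] cycloidal, h=27: full span → s += 27 → s = 36.0000
seg 3 [74.4°–128.3°] uniform, h=-36: θ=81.4° here. β=7, B=53.9. -36·7/53.9 = -4.6753 → s = 31.3247
seg 3 [74.4°–128.3°] uniform, h=-36: θ=97.1° here. β=22.7, B=53.9. -36·22.7/53.9 = -15.1614 → s = 20.8386

θ=41.3°: 10.0145
θ=81.4°: 31.3247
θ=97.1°: 20.8386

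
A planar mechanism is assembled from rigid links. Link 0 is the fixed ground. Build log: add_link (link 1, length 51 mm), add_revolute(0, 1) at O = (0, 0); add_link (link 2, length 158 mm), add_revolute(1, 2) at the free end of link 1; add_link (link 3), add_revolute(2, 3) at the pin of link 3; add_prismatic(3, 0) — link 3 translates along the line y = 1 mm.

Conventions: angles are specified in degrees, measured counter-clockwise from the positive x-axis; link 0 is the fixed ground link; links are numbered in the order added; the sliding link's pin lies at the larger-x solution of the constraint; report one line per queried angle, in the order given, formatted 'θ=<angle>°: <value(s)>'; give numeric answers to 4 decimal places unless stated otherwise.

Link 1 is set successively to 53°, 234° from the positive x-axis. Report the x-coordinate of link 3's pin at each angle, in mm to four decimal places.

geometry: r = 51 mm, L = 158 mm, e = 1 mm
θ=53°: crank pin P = (r cos θ, r sin θ) = (30.692566, 40.730411)
θ=53°: h = r sin θ − e = 40.730411 − 1 = 39.730411
θ=53°: x = r cos θ + √(L² − h²) = 30.692566 + 152.923165 = 183.615731
θ=234°: crank pin P = (r cos θ, r sin θ) = (-29.977048, -41.259867)
θ=234°: h = r sin θ − e = -41.259867 − 1 = -42.259867
θ=234°: x = r cos θ + √(L² − h²) = -29.977048 + 152.243567 = 122.266519

θ=53°: 183.6157
θ=234°: 122.2665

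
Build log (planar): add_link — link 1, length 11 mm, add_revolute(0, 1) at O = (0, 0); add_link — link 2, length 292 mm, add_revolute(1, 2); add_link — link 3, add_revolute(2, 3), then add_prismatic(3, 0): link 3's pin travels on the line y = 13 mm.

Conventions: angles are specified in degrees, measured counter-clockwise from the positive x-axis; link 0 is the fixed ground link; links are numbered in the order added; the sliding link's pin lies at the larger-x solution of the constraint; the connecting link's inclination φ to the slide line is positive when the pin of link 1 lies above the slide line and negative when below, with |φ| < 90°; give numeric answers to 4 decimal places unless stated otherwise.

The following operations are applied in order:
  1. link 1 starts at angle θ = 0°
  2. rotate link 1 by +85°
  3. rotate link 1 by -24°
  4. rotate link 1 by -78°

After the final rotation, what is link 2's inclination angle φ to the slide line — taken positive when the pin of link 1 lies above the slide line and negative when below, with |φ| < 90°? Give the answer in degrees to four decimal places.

geometry: r = 11 mm, L = 292 mm, e = 13 mm; θ starts at 0°
rotate link 1 by +85°: θ ← 0° +85° = 85°
rotate link 1 by -24°: θ ← 85° -24° = 61°
rotate link 1 by -78°: θ ← 61° -78° = -17°
h = r sin θ − e = -3.216089 − 13 = -16.216089
sin φ = h / L = -16.216089 / 292 = -0.05553455
φ = arcsin(-0.05553455) = -3.183533°

-3.1835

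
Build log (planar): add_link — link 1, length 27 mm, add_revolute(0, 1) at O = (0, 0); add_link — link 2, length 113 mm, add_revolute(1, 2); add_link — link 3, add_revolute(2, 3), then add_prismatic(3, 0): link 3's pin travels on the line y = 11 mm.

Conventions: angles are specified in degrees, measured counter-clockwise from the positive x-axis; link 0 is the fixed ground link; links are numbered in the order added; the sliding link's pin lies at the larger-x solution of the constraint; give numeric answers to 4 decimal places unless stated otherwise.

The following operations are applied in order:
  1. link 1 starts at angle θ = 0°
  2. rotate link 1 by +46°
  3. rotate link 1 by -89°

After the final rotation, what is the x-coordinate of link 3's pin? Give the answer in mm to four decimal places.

geometry: r = 27 mm, L = 113 mm, e = 11 mm; θ starts at 0°
rotate link 1 by +46°: θ ← 0° +46° = 46°
rotate link 1 by -89°: θ ← 46° -89° = -43°
crank pin P = (r cos θ, r sin θ) = (19.746550, -18.413956)
h = r sin θ − e = -18.413956 − 11 = -29.413956
x = r cos θ + √(L² − h²) = 19.746550 + 109.104625 = 128.851175

128.8512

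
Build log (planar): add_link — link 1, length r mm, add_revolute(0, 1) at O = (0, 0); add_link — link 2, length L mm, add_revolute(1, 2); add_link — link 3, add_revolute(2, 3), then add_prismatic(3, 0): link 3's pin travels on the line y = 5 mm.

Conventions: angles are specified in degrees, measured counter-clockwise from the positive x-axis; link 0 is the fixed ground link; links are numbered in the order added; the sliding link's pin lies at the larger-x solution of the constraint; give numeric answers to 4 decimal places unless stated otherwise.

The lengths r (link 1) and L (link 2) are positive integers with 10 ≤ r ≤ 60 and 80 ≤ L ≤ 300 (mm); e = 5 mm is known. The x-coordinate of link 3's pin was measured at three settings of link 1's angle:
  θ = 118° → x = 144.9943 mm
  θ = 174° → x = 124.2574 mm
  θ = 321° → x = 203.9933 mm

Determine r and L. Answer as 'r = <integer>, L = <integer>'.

constraint per measurement: (x − r cos θ)² + (r sin θ − e)² = L²
subtracting the θ₁ and θ₂ equations cancels the r² and L² terms:
r = (x₁² − x₂²) / (2[(x₁cos θ₁ + e sin θ₁) − (x₂cos θ₂ + e sin θ₂)]) = 47.0002 → r = 47
L² = (x₁ − r cos θ₁)² + (r sin θ₁ − e)² = 29241.0075 → L = 171.0000 → L = 171
check at θ₃=321°: x = 203.9933 (printed 203.9933) ✓

r = 47, L = 171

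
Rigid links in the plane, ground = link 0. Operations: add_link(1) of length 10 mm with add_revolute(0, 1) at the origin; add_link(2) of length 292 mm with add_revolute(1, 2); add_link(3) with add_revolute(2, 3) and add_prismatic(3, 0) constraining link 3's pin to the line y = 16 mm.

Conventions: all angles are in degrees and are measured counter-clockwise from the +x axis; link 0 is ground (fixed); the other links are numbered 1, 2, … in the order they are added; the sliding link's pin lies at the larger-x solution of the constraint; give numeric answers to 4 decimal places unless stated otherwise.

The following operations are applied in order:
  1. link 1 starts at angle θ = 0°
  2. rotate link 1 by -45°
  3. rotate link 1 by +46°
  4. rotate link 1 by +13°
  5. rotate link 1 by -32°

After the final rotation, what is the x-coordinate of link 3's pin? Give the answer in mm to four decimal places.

geometry: r = 10 mm, L = 292 mm, e = 16 mm; θ starts at 0°
rotate link 1 by -45°: θ ← 0° -45° = -45°
rotate link 1 by +46°: θ ← -45° +46° = 1°
rotate link 1 by +13°: θ ← 1° +13° = 14°
rotate link 1 by -32°: θ ← 14° -32° = -18°
crank pin P = (r cos θ, r sin θ) = (9.510565, -3.090170)
h = r sin θ − e = -3.090170 − 16 = -19.090170
x = r cos θ + √(L² − h²) = 9.510565 + 291.375300 = 300.885865

300.8859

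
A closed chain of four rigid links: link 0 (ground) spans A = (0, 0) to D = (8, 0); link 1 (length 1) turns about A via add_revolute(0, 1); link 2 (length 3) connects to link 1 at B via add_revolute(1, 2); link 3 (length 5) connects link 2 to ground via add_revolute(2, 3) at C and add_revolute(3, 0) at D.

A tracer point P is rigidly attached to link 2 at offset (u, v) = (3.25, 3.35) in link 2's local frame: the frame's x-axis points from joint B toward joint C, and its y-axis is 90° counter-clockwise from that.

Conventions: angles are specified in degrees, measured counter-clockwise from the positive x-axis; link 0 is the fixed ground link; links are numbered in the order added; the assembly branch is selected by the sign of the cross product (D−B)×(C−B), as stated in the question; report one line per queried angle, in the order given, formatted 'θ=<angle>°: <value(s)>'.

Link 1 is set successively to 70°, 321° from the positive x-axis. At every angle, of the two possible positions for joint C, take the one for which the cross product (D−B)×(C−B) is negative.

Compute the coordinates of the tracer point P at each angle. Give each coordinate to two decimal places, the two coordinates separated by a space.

A=(0,0), D=(8.00,0)
θ=70°: B = A + 1.00·(cos70°, sin70°) = (0.3420, 0.9397)
θ=70°: |BD| = 7.7154
θ=70°: circle(B,3.00) ∩ circle(D,5.00): a=2.8208, h=1.0212
θ=70°:   candidates: C₊=(3.2662,1.6098) cross=7.879; C₋=(3.0175,-0.4175) cross=-7.879
θ=70°:   branch - wants cross < 0 → take C=(3.0175,-0.4175) (cross=-7.879)
θ=70°: ex = (C−B)/|BC| = (0.8918,-0.4524); ey = (0.4524,0.8918)
θ=70°: P = B + 3.25·ex + 3.35·ey = (4.7560,2.4570)
θ=321°: B = A + 1.00·(cos321°, sin321°) = (0.7771, -0.6293)
θ=321°: |BD| = 7.2502
θ=321°: circle(B,3.00) ∩ circle(D,5.00): a=2.5217, h=1.6251
θ=321°:   candidates: C₊=(3.1483,1.2086) cross=11.783; C₋=(3.4304,-2.0294) cross=-11.783
θ=321°:   branch - wants cross < 0 → take C=(3.4304,-2.0294) (cross=-11.783)
θ=321°: ex = (C−B)/|BC| = (0.8844,-0.4667); ey = (0.4667,0.8844)
θ=321°: P = B + 3.25·ex + 3.35·ey = (5.2150,0.8167)

θ=70°: 4.76 2.46
θ=321°: 5.21 0.82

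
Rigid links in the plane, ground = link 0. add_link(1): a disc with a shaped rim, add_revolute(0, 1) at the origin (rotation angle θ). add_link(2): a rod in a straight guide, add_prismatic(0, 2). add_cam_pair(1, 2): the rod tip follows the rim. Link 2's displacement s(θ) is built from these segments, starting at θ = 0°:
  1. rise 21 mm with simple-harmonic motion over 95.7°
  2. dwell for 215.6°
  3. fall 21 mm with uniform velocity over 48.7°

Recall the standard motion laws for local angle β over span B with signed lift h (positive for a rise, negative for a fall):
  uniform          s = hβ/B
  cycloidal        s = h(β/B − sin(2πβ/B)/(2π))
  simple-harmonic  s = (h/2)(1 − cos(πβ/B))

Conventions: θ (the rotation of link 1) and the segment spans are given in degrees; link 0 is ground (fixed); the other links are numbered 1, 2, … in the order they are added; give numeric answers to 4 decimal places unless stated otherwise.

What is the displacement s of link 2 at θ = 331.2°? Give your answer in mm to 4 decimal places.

segment 1 (0° to 95.7°, simple-harmonic, h = 21) is passed completely: s = 0.0000 + (21) = 21.0000
segment 2 (95.7° to 311.3°, dwell): s unchanged at 21.0000
θ = 331.2° falls in segment 3 (311.3° to 360°, uniform, h = -21): β = 331.2 − 311.3 = 19.9°, B = 48.7°; Δs = -21·19.9/48.7 = -8.5811; s = 21.0000 − 8.5811 = 12.4189

12.4189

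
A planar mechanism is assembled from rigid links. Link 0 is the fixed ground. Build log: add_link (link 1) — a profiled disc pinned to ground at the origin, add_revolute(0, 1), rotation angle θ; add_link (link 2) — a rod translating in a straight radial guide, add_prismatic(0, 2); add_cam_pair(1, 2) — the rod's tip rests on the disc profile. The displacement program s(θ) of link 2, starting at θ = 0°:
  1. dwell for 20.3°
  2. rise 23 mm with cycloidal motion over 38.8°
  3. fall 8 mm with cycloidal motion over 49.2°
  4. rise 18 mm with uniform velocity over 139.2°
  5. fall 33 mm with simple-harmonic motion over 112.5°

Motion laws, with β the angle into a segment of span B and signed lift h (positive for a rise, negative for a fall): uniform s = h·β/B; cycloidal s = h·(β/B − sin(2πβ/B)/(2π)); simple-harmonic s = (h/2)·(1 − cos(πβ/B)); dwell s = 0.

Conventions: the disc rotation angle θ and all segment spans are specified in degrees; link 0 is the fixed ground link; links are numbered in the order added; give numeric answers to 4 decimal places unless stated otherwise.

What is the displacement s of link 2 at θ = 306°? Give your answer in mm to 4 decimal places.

seg 1 [0°–20.3°] dwell: s stays 0.0000
seg 2 [20.3°–59.1°] cycloidal, h=23: full span → s += 23 → s = 23.0000
seg 3 [59.1°–108.3°] cycloidal, h=-8: full span → s += -8 → s = 15.0000
seg 4 [108.3°–247.5°] uniform, h=18: full span → s += 18 → s = 33.0000
seg 5 [247.5°–360°] simple-harmonic, h=-33: θ=306° here. β=58.5, B=112.5. -33/2·(1 − cos(π·0.5200)) = -17.5360 → s = 15.4640

15.4640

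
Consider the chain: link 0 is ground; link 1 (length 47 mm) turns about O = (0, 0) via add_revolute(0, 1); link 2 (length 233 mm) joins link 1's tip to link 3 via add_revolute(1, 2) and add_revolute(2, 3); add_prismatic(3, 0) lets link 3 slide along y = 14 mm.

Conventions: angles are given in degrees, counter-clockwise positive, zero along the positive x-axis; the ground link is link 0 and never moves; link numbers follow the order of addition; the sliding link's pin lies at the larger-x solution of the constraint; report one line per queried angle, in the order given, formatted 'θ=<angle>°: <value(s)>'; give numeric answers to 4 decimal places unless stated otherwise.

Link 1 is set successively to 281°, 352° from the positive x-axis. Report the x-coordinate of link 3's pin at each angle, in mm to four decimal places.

geometry: r = 47 mm, L = 233 mm, e = 14 mm
θ=281°: crank pin P = (r cos θ, r sin θ) = (8.968023, -46.136478)
θ=281°: h = r sin θ − e = -46.136478 − 14 = -60.136478
θ=281°: x = r cos θ + √(L² − h²) = 8.968023 + 225.105762 = 234.073785
θ=352°: crank pin P = (r cos θ, r sin θ) = (46.542599, -6.541136)
θ=352°: h = r sin θ − e = -6.541136 − 14 = -20.541136
θ=352°: x = r cos θ + √(L² − h²) = 46.542599 + 232.092787 = 278.635386

θ=281°: 234.0738
θ=352°: 278.6354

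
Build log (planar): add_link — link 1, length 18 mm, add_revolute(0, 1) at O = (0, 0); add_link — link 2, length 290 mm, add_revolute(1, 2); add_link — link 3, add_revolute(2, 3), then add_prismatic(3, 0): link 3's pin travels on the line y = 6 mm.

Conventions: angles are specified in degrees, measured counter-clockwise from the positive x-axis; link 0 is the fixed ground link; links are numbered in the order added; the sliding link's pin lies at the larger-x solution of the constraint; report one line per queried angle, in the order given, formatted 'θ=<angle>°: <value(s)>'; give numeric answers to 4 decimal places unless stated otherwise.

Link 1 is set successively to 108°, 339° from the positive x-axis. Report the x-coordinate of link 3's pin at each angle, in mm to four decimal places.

geometry: r = 18 mm, L = 290 mm, e = 6 mm
θ=108°: crank pin P = (r cos θ, r sin θ) = (-5.562306, 17.119017)
θ=108°: h = r sin θ − e = 17.119017 − 6 = 11.119017
θ=108°: x = r cos θ + √(L² − h²) = -5.562306 + 289.786762 = 284.224456
θ=339°: crank pin P = (r cos θ, r sin θ) = (16.804448, -6.450623)
θ=339°: h = r sin θ − e = -6.450623 − 6 = -12.450623
θ=339°: x = r cos θ + √(L² − h²) = 16.804448 + 289.732604 = 306.537052

θ=108°: 284.2245
θ=339°: 306.5371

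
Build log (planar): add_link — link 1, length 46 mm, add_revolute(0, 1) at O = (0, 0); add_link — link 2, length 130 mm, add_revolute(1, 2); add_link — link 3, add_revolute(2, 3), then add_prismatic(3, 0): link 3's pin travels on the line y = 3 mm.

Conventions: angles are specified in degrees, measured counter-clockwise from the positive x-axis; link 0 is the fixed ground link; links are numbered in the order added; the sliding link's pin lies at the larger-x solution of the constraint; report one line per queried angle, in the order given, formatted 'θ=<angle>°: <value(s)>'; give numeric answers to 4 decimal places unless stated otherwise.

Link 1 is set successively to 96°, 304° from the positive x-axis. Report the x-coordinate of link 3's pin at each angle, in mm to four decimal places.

geometry: r = 46 mm, L = 130 mm, e = 3 mm
θ=96°: crank pin P = (r cos θ, r sin θ) = (-4.808309, 45.748007)
θ=96°: h = r sin θ − e = 45.748007 − 3 = 42.748007
θ=96°: x = r cos θ + √(L² − h²) = -4.808309 + 122.770550 = 117.962240
θ=304°: crank pin P = (r cos θ, r sin θ) = (25.722874, -38.135728)
θ=304°: h = r sin θ − e = -38.135728 − 3 = -41.135728
θ=304°: x = r cos θ + √(L² − h²) = 25.722874 + 123.320119 = 149.042993

θ=96°: 117.9622
θ=304°: 149.0430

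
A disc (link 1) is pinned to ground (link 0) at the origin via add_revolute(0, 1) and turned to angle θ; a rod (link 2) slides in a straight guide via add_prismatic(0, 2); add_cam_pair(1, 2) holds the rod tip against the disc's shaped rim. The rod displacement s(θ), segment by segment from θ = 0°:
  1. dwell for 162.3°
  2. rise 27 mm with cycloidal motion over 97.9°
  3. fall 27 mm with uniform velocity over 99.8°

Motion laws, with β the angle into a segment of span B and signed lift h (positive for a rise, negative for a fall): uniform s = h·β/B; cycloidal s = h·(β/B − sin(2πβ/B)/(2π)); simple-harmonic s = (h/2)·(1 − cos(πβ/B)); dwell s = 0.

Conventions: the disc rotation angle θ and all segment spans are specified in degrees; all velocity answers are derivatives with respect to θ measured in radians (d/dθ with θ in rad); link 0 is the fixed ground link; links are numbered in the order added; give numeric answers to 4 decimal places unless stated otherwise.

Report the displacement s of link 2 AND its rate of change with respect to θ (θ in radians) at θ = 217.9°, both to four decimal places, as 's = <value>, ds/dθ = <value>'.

segment 1 (0° to 162.3°, dwell): s unchanged at 0.0000
θ = 217.9° falls in segment 2 (162.3° to 260.2°, cycloidal, h = 27): β = 217.9 − 162.3 = 55.6°, B = 97.9°; Δs = 27·(0.5679 − sin(2π·0.5679)/(2π)) = 17.1129; s = 0.0000 + 17.1129 = 17.1129
velocity in seg [162.3°–260.2°] (cycloidal), θ in radians: β = 55.6° = 0.9704 rad, B = 97.9° = 1.7087 rad; ds/dθ = (h/B)(1 − cos(2πβ/B)) = (27/1.7087)(1 − cos(2π·0.5679)) = 30.185938 mm/rad

s = 17.1129, ds/dθ = 30.1859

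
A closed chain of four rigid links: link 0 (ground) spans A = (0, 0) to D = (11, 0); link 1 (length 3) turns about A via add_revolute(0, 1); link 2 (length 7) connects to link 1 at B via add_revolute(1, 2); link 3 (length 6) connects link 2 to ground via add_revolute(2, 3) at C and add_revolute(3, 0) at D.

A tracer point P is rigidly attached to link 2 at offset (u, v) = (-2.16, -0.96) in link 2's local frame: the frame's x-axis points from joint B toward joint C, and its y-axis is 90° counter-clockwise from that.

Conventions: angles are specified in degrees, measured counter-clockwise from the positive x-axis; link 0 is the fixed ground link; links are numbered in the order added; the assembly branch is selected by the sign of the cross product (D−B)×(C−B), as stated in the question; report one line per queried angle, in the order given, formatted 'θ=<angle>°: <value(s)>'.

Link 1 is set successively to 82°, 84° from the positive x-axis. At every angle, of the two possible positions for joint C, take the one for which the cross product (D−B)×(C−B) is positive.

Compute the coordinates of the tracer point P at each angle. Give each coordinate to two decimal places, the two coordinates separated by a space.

A=(0,0), D=(11.00,0)
θ=82°: B = A + 3.00·(cos82°, sin82°) = (0.4175, 2.9708)
θ=82°: |BD| = 10.9916
θ=82°: circle(B,7.00) ∩ circle(D,6.00): a=6.0871, h=3.4564
θ=82°:   candidates: C₊=(7.2123,4.6533) cross=37.991; C₋=(5.3439,-2.0022) cross=-37.991
θ=82°:   branch + wants cross > 0 → take C=(7.2123,4.6533) (cross=37.991)
θ=82°: ex = (C−B)/|BC| = (0.9707,0.2404); ey = (-0.2404,0.9707)
θ=82°: P = B + -2.16·ex + -0.96·ey = (-1.4484,1.5198)
θ=84°: B = A + 3.00·(cos84°, sin84°) = (0.3136, 2.9836)
θ=84°: |BD| = 11.0951
θ=84°: circle(B,7.00) ∩ circle(D,6.00): a=6.1334, h=3.3736
θ=84°:   candidates: C₊=(7.1283,4.5836) cross=37.431; C₋=(5.3139,-1.9151) cross=-37.431
θ=84°:   branch + wants cross > 0 → take C=(7.1283,4.5836) (cross=37.431)
θ=84°: ex = (C−B)/|BC| = (0.9735,0.2286); ey = (-0.2286,0.9735)
θ=84°: P = B + -2.16·ex + -0.96·ey = (-1.5698,1.5552)

θ=82°: -1.45 1.52
θ=84°: -1.57 1.56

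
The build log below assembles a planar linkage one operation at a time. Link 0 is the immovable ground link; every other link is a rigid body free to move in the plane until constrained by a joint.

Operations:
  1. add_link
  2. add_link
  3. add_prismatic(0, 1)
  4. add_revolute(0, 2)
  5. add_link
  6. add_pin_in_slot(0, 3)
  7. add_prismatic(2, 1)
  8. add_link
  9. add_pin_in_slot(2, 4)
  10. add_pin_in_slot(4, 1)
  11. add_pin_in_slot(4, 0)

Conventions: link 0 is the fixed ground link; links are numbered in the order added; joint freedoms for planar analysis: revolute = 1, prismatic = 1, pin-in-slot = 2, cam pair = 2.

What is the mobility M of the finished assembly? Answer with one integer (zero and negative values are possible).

L=1 J1=0 J2=0
add link → L=2 J1=0 J2=0
add link → L=3 J1=0 J2=0
P@0,1 dof=1 J1 → L=3 J1=1 J2=0
R@0,2 dof=1 J1 → L=3 J1=2 J2=0
add link → L=4 J1=2 J2=0
PS@0,3 dof=2 J2 → L=4 J1=2 J2=1
P@2,1 dof=1 J1 → L=4 J1=3 J2=1
add link → L=5 J1=3 J2=1
PS@2,4 dof=2 J2 → L=5 J1=3 J2=2
PS@4,1 dof=2 J2 → L=5 J1=3 J2=3
PS@4,0 dof=2 J2 → L=5 J1=3 J2=4
M=3(L−1)−2J1−J2=3·4−2·3−4=2

M = 2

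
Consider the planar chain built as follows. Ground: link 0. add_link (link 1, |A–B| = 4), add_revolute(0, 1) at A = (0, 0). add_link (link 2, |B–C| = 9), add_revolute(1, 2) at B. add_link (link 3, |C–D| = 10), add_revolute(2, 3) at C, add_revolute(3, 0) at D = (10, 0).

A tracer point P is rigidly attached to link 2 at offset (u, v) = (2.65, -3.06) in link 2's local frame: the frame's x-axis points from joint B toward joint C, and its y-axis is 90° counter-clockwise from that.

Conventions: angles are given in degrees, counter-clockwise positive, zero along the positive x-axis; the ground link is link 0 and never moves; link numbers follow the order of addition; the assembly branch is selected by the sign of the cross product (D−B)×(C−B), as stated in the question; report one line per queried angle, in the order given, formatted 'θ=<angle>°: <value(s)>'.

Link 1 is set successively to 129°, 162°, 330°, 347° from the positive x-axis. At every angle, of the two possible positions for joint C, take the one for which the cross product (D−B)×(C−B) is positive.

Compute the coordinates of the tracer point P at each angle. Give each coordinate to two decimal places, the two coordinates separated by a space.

A=(0,0), D=(10.00,0)
θ=129°: B = A + 4.00·(cos129°, sin129°) = (-2.5173, 3.1086)
θ=129°: |BD| = 12.8975
θ=129°: circle(B,9.00) ∩ circle(D,10.00): a=5.7122, h=6.9549
θ=129°:   candidates: C₊=(4.7028,8.4817) cross=89.701; C₋=(1.3502,-5.0181) cross=-89.701
θ=129°:   branch + wants cross > 0 → take C=(4.7028,8.4817) (cross=89.701)
θ=129°: ex = (C−B)/|BC| = (0.8022,0.5970); ey = (-0.5970,0.8022)
θ=129°: P = B + 2.65·ex + -3.06·ey = (1.4355,2.2358)
θ=162°: B = A + 4.00·(cos162°, sin162°) = (-3.8042, 1.2361)
θ=162°: |BD| = 13.8595
θ=162°: circle(B,9.00) ∩ circle(D,10.00): a=6.2443, h=6.4814
θ=162°:   candidates: C₊=(2.9932,7.1348) cross=89.829; C₋=(1.8371,-5.7764) cross=-89.829
θ=162°:   branch + wants cross > 0 → take C=(2.9932,7.1348) (cross=89.829)
θ=162°: ex = (C−B)/|BC| = (0.7553,0.6554); ey = (-0.6554,0.7553)
θ=162°: P = B + 2.65·ex + -3.06·ey = (0.2028,0.6618)
θ=330°: B = A + 4.00·(cos330°, sin330°) = (3.4641, -2.0000)
θ=330°: |BD| = 6.8351
θ=330°: circle(B,9.00) ∩ circle(D,10.00): a=2.0276, h=8.7686
θ=330°:   candidates: C₊=(2.8372,6.9781) cross=59.934; C₋=(7.9688,-9.7915) cross=-59.934
θ=330°:   branch + wants cross > 0 → take C=(2.8372,6.9781) (cross=59.934)
θ=330°: ex = (C−B)/|BC| = (-0.0697,0.9976); ey = (-0.9976,-0.0697)
θ=330°: P = B + 2.65·ex + -3.06·ey = (6.3321,0.8567)
θ=347°: B = A + 4.00·(cos347°, sin347°) = (3.8975, -0.8998)
θ=347°: |BD| = 6.1685
θ=347°: circle(B,9.00) ∩ circle(D,10.00): a=1.5442, h=8.8665
θ=347°:   candidates: C₊=(4.1318,8.0971) cross=54.693; C₋=(6.7185,-9.4463) cross=-54.693
θ=347°:   branch + wants cross > 0 → take C=(4.1318,8.0971) (cross=54.693)
θ=347°: ex = (C−B)/|BC| = (0.0260,0.9997); ey = (-0.9997,0.0260)
θ=347°: P = B + 2.65·ex + -3.06·ey = (7.0254,1.6696)

θ=129°: 1.44 2.24
θ=162°: 0.20 0.66
θ=330°: 6.33 0.86
θ=347°: 7.03 1.67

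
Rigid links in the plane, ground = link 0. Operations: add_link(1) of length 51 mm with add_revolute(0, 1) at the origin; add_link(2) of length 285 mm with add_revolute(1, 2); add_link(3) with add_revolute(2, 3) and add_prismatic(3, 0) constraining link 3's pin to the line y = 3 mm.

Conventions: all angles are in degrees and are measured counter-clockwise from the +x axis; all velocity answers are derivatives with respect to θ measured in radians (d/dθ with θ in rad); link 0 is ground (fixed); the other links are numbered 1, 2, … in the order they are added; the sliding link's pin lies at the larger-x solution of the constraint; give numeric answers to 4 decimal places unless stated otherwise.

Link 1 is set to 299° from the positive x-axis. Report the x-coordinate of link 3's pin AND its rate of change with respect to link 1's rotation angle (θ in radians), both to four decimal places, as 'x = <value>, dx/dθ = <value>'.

geometry: r = 51 mm, L = 285 mm, e = 3 mm
crank pin P = (r cos θ, r sin θ) = (24.725291, -44.605605)
h = r sin θ − e = -44.605605 − 3 = -47.605605
x = r cos θ + √(L² − h²) = 24.725291 + 280.995919 = 305.721209
dx/dθ = −r sin θ − h·r cos θ/√(L² − h²) (θ in radians; h = -47.605605) = 48.794500

x = 305.7212, dx/dθ = 48.7945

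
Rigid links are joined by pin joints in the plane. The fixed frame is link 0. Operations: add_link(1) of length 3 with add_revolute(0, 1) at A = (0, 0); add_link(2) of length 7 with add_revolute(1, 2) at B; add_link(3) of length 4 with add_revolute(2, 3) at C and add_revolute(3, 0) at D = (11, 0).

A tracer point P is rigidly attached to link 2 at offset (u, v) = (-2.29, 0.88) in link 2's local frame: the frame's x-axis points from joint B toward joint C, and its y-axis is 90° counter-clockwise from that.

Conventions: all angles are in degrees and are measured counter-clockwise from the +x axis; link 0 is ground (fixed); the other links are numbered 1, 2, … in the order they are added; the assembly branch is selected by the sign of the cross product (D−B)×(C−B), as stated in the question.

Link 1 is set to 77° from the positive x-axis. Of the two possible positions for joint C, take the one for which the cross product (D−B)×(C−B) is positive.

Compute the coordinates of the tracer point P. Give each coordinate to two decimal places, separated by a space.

A=(0,0), D=(11.00,0)
B = A + 3.00·(cos77°, sin77°) = (0.6749, 2.9231)
|BD| = 10.7309
circle(B,7.00) ∩ circle(D,4.00): a=6.9031, h=1.1608
  candidates: C₊=(7.6331,2.1596) cross=12.456; C₋=(7.0007,-0.0742) cross=-12.456
  branch + wants cross > 0 → take C=(7.6331,2.1596) (cross=12.456)
ex = (C−B)/|BC| = (0.9940,-0.1091); ey = (0.1091,0.9940)
P = B + -2.29·ex + 0.88·ey = (-1.5055,4.0476)

-1.51 4.05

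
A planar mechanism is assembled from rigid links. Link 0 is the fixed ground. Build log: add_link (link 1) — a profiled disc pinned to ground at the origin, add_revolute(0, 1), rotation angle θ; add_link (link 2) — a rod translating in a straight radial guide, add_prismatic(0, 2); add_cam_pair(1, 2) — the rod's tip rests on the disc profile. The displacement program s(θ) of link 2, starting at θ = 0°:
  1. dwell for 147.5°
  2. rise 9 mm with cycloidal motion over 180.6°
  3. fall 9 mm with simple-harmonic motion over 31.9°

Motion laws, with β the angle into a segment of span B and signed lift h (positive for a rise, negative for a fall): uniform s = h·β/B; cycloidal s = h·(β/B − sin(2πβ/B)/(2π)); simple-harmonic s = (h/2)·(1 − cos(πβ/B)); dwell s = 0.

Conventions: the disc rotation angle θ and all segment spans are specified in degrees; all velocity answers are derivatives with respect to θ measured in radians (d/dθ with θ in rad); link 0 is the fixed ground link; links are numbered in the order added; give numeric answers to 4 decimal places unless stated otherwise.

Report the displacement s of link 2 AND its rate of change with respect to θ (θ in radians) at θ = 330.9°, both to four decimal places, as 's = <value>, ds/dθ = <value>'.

seg 1 [0°–147.5°] dwell: s stays 0.0000
seg 2 [147.5°–328.1°] cycloidal, h=9: full span → s += 9 → s = 9.0000
seg 3 [328.1°–360°] simple-harmonic, h=-9: θ=330.9° here. β=2.8, B=31.9. -9/2·(1 − cos(π·0.0878)) = -0.1700 → s = 8.8300
velocity in seg [328.1°–360°] (simple-harmonic), θ in radians: β = 2.8° = 0.0489 rad, B = 31.9° = 0.5568 rad; ds/dθ = (πh/(2B)) sin(πβ/B) = (π·(-9)/(2·0.5568)) sin(π·0.0878) = -6.913432 mm/rad

s = 8.8300, ds/dθ = -6.9134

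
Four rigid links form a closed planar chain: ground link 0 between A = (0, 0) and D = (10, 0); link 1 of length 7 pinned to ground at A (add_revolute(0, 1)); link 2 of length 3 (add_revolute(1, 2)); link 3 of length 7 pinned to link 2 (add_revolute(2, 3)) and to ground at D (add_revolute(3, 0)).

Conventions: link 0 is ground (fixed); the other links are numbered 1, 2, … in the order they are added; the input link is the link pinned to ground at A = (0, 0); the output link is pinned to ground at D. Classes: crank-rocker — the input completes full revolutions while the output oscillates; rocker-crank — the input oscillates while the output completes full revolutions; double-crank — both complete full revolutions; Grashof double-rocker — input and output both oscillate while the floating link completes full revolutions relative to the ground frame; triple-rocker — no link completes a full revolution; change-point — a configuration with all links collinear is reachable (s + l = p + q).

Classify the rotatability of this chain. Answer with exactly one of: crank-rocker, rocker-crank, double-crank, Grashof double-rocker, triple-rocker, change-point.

lengths: ground=10, input=7, coupler=3, output=7
sorted: s=3 (shortest), l=10 (longest), p+q=14
s + l = 13 vs p + q = 14
s + l < p + q (Grashof) with shortest = coupler link → Grashof double-rocker

Grashof double-rocker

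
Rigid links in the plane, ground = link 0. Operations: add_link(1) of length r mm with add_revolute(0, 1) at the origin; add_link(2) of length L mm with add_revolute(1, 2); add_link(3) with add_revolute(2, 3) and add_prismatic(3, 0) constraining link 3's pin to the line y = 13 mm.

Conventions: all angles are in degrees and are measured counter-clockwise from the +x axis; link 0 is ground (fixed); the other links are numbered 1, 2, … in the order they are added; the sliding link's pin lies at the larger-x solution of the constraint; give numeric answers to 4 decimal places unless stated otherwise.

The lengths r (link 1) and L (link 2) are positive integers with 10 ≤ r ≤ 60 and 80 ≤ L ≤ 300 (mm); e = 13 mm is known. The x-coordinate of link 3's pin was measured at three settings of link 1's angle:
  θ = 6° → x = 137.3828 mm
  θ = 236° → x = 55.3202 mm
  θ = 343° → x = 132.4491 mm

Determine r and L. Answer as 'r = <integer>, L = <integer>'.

constraint per measurement: (x − r cos θ)² + (r sin θ − e)² = L²
subtracting the θ₁ and θ₂ equations cancels the r² and L² terms:
r = (x₁² − x₂²) / (2[(x₁cos θ₁ + e sin θ₁) − (x₂cos θ₂ + e sin θ₂)]) = 44.0000 → r = 44
L² = (x₁ − r cos θ₁)² + (r sin θ₁ − e)² = 8835.9953 → L = 94.0000 → L = 94
check at θ₃=343°: x = 132.4491 (printed 132.4491) ✓

r = 44, L = 94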